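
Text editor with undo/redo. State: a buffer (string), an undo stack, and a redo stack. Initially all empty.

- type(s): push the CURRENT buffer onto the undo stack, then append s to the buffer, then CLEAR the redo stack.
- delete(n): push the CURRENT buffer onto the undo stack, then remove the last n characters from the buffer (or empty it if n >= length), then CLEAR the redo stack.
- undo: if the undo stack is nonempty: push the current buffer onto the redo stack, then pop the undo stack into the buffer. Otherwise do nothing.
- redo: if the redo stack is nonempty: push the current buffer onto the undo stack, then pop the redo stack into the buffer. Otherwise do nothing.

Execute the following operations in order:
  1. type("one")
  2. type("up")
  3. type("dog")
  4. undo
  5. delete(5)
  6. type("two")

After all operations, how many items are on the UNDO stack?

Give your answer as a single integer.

After op 1 (type): buf='one' undo_depth=1 redo_depth=0
After op 2 (type): buf='oneup' undo_depth=2 redo_depth=0
After op 3 (type): buf='oneupdog' undo_depth=3 redo_depth=0
After op 4 (undo): buf='oneup' undo_depth=2 redo_depth=1
After op 5 (delete): buf='(empty)' undo_depth=3 redo_depth=0
After op 6 (type): buf='two' undo_depth=4 redo_depth=0

Answer: 4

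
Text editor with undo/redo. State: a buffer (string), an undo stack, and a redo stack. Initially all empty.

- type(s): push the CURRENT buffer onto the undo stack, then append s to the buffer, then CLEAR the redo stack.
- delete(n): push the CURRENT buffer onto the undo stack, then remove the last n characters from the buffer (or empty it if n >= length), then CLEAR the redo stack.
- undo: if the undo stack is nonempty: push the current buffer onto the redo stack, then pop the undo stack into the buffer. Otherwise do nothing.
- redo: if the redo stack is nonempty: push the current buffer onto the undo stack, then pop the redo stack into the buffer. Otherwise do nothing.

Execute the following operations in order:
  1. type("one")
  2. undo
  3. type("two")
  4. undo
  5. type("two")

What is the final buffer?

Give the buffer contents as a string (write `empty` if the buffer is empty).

Answer: two

Derivation:
After op 1 (type): buf='one' undo_depth=1 redo_depth=0
After op 2 (undo): buf='(empty)' undo_depth=0 redo_depth=1
After op 3 (type): buf='two' undo_depth=1 redo_depth=0
After op 4 (undo): buf='(empty)' undo_depth=0 redo_depth=1
After op 5 (type): buf='two' undo_depth=1 redo_depth=0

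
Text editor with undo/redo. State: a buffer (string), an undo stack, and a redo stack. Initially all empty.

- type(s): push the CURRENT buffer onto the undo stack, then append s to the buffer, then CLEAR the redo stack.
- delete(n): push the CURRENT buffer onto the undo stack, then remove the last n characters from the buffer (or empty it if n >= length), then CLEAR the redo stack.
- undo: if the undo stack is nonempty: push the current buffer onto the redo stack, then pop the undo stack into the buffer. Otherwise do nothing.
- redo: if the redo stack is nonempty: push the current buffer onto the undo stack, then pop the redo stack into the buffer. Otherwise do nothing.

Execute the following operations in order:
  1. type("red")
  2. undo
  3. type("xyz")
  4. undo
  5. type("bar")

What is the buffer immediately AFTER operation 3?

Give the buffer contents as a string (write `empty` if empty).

After op 1 (type): buf='red' undo_depth=1 redo_depth=0
After op 2 (undo): buf='(empty)' undo_depth=0 redo_depth=1
After op 3 (type): buf='xyz' undo_depth=1 redo_depth=0

Answer: xyz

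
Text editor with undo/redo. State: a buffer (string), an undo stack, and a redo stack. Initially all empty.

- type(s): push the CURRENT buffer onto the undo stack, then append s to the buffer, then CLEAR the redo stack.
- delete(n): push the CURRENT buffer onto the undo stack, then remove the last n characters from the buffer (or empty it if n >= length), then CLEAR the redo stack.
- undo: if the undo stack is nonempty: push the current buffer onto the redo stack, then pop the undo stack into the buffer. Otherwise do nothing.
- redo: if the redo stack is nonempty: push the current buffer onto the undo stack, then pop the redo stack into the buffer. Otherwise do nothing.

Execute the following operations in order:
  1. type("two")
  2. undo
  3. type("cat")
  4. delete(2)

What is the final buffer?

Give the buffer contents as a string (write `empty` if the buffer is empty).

Answer: c

Derivation:
After op 1 (type): buf='two' undo_depth=1 redo_depth=0
After op 2 (undo): buf='(empty)' undo_depth=0 redo_depth=1
After op 3 (type): buf='cat' undo_depth=1 redo_depth=0
After op 4 (delete): buf='c' undo_depth=2 redo_depth=0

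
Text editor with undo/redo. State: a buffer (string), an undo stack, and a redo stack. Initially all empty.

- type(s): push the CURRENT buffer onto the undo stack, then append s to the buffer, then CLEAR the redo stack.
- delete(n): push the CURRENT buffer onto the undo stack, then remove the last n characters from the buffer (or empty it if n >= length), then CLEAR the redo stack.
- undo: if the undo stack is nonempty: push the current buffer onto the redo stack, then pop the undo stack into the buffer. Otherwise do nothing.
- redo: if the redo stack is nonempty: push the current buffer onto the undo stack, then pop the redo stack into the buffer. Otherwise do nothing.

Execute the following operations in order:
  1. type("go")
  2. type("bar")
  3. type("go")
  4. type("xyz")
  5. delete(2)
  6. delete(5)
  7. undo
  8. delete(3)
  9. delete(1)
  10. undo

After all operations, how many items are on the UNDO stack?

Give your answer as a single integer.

Answer: 6

Derivation:
After op 1 (type): buf='go' undo_depth=1 redo_depth=0
After op 2 (type): buf='gobar' undo_depth=2 redo_depth=0
After op 3 (type): buf='gobargo' undo_depth=3 redo_depth=0
After op 4 (type): buf='gobargoxyz' undo_depth=4 redo_depth=0
After op 5 (delete): buf='gobargox' undo_depth=5 redo_depth=0
After op 6 (delete): buf='gob' undo_depth=6 redo_depth=0
After op 7 (undo): buf='gobargox' undo_depth=5 redo_depth=1
After op 8 (delete): buf='gobar' undo_depth=6 redo_depth=0
After op 9 (delete): buf='goba' undo_depth=7 redo_depth=0
After op 10 (undo): buf='gobar' undo_depth=6 redo_depth=1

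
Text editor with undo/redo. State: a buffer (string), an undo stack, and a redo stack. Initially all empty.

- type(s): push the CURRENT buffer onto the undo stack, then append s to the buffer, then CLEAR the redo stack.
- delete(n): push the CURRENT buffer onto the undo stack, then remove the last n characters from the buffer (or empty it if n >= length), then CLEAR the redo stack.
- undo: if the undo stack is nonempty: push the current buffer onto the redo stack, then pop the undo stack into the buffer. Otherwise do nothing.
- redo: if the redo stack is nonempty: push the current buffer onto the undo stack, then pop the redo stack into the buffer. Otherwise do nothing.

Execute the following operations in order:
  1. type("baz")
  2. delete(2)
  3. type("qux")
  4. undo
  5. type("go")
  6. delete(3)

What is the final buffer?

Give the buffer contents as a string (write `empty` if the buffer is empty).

Answer: empty

Derivation:
After op 1 (type): buf='baz' undo_depth=1 redo_depth=0
After op 2 (delete): buf='b' undo_depth=2 redo_depth=0
After op 3 (type): buf='bqux' undo_depth=3 redo_depth=0
After op 4 (undo): buf='b' undo_depth=2 redo_depth=1
After op 5 (type): buf='bgo' undo_depth=3 redo_depth=0
After op 6 (delete): buf='(empty)' undo_depth=4 redo_depth=0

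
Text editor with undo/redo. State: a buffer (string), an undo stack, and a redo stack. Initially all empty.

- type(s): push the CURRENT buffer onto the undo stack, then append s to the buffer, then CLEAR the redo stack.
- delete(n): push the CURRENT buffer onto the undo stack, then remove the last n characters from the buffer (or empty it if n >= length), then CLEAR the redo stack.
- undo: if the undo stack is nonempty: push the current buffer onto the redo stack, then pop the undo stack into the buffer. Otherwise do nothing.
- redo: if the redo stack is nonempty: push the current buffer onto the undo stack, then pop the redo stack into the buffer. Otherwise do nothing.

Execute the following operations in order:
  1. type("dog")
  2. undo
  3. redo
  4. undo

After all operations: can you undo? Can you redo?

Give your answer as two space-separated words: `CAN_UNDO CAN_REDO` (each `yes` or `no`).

After op 1 (type): buf='dog' undo_depth=1 redo_depth=0
After op 2 (undo): buf='(empty)' undo_depth=0 redo_depth=1
After op 3 (redo): buf='dog' undo_depth=1 redo_depth=0
After op 4 (undo): buf='(empty)' undo_depth=0 redo_depth=1

Answer: no yes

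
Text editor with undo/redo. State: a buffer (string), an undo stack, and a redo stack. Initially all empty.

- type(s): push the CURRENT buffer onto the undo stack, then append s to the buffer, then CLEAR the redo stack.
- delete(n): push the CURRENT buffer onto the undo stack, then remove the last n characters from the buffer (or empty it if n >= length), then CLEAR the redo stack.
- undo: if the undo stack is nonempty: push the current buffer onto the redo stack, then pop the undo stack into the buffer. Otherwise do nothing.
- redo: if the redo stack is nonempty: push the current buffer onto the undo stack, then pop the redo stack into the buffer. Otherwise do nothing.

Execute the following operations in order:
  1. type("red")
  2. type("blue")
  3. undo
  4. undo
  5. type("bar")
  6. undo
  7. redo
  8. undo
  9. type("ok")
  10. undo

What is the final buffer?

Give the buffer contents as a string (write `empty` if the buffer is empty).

After op 1 (type): buf='red' undo_depth=1 redo_depth=0
After op 2 (type): buf='redblue' undo_depth=2 redo_depth=0
After op 3 (undo): buf='red' undo_depth=1 redo_depth=1
After op 4 (undo): buf='(empty)' undo_depth=0 redo_depth=2
After op 5 (type): buf='bar' undo_depth=1 redo_depth=0
After op 6 (undo): buf='(empty)' undo_depth=0 redo_depth=1
After op 7 (redo): buf='bar' undo_depth=1 redo_depth=0
After op 8 (undo): buf='(empty)' undo_depth=0 redo_depth=1
After op 9 (type): buf='ok' undo_depth=1 redo_depth=0
After op 10 (undo): buf='(empty)' undo_depth=0 redo_depth=1

Answer: empty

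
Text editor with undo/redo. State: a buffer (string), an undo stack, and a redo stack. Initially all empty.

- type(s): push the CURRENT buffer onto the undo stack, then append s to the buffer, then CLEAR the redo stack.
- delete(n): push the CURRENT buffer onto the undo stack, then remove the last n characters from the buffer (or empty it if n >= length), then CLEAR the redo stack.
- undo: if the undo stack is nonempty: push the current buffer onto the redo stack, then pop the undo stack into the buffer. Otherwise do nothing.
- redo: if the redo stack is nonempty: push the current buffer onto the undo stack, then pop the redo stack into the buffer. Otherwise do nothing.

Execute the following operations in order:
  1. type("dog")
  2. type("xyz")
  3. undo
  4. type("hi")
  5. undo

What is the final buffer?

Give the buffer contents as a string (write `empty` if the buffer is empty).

Answer: dog

Derivation:
After op 1 (type): buf='dog' undo_depth=1 redo_depth=0
After op 2 (type): buf='dogxyz' undo_depth=2 redo_depth=0
After op 3 (undo): buf='dog' undo_depth=1 redo_depth=1
After op 4 (type): buf='doghi' undo_depth=2 redo_depth=0
After op 5 (undo): buf='dog' undo_depth=1 redo_depth=1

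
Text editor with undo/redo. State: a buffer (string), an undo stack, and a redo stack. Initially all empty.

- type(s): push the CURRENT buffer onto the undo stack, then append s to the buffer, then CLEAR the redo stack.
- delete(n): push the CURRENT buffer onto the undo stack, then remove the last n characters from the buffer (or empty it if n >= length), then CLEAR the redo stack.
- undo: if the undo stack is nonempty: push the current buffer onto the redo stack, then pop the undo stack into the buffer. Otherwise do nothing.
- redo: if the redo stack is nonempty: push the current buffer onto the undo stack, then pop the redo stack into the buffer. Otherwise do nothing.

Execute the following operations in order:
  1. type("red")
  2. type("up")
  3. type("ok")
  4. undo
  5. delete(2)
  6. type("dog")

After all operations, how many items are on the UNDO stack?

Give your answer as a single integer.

Answer: 4

Derivation:
After op 1 (type): buf='red' undo_depth=1 redo_depth=0
After op 2 (type): buf='redup' undo_depth=2 redo_depth=0
After op 3 (type): buf='redupok' undo_depth=3 redo_depth=0
After op 4 (undo): buf='redup' undo_depth=2 redo_depth=1
After op 5 (delete): buf='red' undo_depth=3 redo_depth=0
After op 6 (type): buf='reddog' undo_depth=4 redo_depth=0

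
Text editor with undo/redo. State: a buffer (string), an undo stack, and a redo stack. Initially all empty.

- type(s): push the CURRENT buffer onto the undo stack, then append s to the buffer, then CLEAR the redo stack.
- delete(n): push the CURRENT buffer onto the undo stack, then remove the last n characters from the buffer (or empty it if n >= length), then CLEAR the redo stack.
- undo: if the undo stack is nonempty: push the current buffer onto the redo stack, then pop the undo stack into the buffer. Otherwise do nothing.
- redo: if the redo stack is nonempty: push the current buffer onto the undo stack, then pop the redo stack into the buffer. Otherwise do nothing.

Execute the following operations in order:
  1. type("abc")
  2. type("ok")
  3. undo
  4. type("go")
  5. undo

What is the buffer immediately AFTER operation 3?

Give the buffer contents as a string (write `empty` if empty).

Answer: abc

Derivation:
After op 1 (type): buf='abc' undo_depth=1 redo_depth=0
After op 2 (type): buf='abcok' undo_depth=2 redo_depth=0
After op 3 (undo): buf='abc' undo_depth=1 redo_depth=1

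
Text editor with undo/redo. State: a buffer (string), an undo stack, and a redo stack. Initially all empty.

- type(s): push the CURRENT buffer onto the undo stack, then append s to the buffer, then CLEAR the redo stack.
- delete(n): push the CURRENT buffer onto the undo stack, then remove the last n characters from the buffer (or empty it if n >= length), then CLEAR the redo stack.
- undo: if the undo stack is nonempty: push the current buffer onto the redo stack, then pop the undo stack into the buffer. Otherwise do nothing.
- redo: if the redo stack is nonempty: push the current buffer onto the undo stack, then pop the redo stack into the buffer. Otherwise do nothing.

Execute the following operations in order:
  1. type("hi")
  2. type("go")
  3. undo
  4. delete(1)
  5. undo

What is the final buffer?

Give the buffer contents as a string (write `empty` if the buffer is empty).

Answer: hi

Derivation:
After op 1 (type): buf='hi' undo_depth=1 redo_depth=0
After op 2 (type): buf='higo' undo_depth=2 redo_depth=0
After op 3 (undo): buf='hi' undo_depth=1 redo_depth=1
After op 4 (delete): buf='h' undo_depth=2 redo_depth=0
After op 5 (undo): buf='hi' undo_depth=1 redo_depth=1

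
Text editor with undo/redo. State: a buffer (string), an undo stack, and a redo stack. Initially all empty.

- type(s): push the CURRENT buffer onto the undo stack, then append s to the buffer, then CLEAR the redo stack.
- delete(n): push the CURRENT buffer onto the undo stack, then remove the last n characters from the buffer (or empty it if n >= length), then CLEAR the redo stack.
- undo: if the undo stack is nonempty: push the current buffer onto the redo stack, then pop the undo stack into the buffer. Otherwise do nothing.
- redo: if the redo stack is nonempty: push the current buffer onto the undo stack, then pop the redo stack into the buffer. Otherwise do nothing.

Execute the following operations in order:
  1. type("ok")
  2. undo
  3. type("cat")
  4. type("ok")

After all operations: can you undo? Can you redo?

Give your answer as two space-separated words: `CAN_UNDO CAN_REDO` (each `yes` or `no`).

After op 1 (type): buf='ok' undo_depth=1 redo_depth=0
After op 2 (undo): buf='(empty)' undo_depth=0 redo_depth=1
After op 3 (type): buf='cat' undo_depth=1 redo_depth=0
After op 4 (type): buf='catok' undo_depth=2 redo_depth=0

Answer: yes no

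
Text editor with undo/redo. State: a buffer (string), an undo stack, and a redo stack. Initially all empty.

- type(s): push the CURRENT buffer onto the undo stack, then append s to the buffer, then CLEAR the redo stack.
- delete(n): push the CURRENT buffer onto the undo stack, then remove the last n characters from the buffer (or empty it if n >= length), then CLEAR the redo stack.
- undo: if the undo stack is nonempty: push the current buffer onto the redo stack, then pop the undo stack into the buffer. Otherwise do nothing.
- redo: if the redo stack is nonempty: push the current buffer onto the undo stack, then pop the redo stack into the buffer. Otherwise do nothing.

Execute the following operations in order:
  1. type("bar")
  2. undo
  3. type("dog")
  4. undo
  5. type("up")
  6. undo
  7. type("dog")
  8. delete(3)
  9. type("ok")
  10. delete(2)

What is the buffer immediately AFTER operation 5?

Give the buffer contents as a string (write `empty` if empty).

Answer: up

Derivation:
After op 1 (type): buf='bar' undo_depth=1 redo_depth=0
After op 2 (undo): buf='(empty)' undo_depth=0 redo_depth=1
After op 3 (type): buf='dog' undo_depth=1 redo_depth=0
After op 4 (undo): buf='(empty)' undo_depth=0 redo_depth=1
After op 5 (type): buf='up' undo_depth=1 redo_depth=0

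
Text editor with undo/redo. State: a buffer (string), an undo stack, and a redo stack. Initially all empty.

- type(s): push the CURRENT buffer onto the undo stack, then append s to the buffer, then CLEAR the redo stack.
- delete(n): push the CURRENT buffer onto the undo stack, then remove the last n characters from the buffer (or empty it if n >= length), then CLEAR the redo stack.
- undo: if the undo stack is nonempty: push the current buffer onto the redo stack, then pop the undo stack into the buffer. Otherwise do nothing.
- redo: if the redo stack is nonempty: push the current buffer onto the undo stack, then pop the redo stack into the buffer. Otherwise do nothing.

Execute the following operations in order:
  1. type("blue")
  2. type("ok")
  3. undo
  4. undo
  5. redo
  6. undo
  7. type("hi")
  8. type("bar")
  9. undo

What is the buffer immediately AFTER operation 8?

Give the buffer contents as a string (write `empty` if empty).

After op 1 (type): buf='blue' undo_depth=1 redo_depth=0
After op 2 (type): buf='blueok' undo_depth=2 redo_depth=0
After op 3 (undo): buf='blue' undo_depth=1 redo_depth=1
After op 4 (undo): buf='(empty)' undo_depth=0 redo_depth=2
After op 5 (redo): buf='blue' undo_depth=1 redo_depth=1
After op 6 (undo): buf='(empty)' undo_depth=0 redo_depth=2
After op 7 (type): buf='hi' undo_depth=1 redo_depth=0
After op 8 (type): buf='hibar' undo_depth=2 redo_depth=0

Answer: hibar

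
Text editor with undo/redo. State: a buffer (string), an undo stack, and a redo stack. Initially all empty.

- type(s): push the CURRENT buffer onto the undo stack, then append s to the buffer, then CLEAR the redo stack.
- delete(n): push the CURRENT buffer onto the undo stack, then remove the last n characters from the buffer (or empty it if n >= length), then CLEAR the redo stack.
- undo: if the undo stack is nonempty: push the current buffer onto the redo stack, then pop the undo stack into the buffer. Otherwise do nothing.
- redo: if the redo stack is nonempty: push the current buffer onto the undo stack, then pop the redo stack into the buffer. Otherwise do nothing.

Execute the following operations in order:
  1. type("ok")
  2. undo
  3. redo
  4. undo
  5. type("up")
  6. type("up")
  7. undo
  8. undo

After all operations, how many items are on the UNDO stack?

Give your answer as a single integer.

After op 1 (type): buf='ok' undo_depth=1 redo_depth=0
After op 2 (undo): buf='(empty)' undo_depth=0 redo_depth=1
After op 3 (redo): buf='ok' undo_depth=1 redo_depth=0
After op 4 (undo): buf='(empty)' undo_depth=0 redo_depth=1
After op 5 (type): buf='up' undo_depth=1 redo_depth=0
After op 6 (type): buf='upup' undo_depth=2 redo_depth=0
After op 7 (undo): buf='up' undo_depth=1 redo_depth=1
After op 8 (undo): buf='(empty)' undo_depth=0 redo_depth=2

Answer: 0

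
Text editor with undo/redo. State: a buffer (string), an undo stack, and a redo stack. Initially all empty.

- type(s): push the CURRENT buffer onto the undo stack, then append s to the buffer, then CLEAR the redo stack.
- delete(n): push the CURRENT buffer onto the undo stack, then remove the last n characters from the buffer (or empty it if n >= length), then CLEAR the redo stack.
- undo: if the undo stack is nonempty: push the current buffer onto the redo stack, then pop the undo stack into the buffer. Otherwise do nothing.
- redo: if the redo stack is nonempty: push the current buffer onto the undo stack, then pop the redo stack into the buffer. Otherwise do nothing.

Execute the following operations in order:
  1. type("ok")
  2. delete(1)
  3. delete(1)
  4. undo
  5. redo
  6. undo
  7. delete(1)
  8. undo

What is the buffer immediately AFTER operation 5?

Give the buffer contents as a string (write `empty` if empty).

Answer: empty

Derivation:
After op 1 (type): buf='ok' undo_depth=1 redo_depth=0
After op 2 (delete): buf='o' undo_depth=2 redo_depth=0
After op 3 (delete): buf='(empty)' undo_depth=3 redo_depth=0
After op 4 (undo): buf='o' undo_depth=2 redo_depth=1
After op 5 (redo): buf='(empty)' undo_depth=3 redo_depth=0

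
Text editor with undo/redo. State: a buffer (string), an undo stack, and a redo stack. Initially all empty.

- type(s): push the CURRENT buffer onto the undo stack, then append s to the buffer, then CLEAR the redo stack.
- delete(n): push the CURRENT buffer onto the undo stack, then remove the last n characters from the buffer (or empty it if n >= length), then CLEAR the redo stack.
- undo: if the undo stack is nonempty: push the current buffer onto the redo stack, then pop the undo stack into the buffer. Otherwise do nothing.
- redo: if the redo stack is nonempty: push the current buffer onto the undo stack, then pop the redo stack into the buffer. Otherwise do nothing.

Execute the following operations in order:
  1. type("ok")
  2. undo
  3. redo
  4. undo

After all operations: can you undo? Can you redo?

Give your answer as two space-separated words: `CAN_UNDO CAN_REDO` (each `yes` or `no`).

Answer: no yes

Derivation:
After op 1 (type): buf='ok' undo_depth=1 redo_depth=0
After op 2 (undo): buf='(empty)' undo_depth=0 redo_depth=1
After op 3 (redo): buf='ok' undo_depth=1 redo_depth=0
After op 4 (undo): buf='(empty)' undo_depth=0 redo_depth=1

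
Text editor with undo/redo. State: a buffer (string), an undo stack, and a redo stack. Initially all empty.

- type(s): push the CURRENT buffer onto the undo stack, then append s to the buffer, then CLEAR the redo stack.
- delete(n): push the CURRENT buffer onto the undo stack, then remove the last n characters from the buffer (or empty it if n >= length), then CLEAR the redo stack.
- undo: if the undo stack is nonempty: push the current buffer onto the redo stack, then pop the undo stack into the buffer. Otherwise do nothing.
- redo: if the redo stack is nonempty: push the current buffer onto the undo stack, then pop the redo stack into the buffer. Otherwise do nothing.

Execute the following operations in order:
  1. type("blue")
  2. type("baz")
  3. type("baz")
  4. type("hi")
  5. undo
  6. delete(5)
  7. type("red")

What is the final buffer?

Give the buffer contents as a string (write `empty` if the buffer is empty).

Answer: bluebred

Derivation:
After op 1 (type): buf='blue' undo_depth=1 redo_depth=0
After op 2 (type): buf='bluebaz' undo_depth=2 redo_depth=0
After op 3 (type): buf='bluebazbaz' undo_depth=3 redo_depth=0
After op 4 (type): buf='bluebazbazhi' undo_depth=4 redo_depth=0
After op 5 (undo): buf='bluebazbaz' undo_depth=3 redo_depth=1
After op 6 (delete): buf='blueb' undo_depth=4 redo_depth=0
After op 7 (type): buf='bluebred' undo_depth=5 redo_depth=0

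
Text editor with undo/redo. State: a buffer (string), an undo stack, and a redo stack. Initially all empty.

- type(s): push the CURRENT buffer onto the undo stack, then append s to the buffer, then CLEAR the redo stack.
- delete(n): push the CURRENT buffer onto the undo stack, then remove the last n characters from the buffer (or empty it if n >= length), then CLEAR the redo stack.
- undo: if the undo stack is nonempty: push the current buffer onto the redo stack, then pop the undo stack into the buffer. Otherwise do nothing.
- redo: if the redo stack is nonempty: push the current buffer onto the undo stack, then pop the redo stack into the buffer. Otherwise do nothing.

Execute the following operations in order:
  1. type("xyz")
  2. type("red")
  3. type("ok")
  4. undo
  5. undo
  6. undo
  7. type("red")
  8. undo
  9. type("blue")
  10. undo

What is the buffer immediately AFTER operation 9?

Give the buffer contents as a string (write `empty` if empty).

After op 1 (type): buf='xyz' undo_depth=1 redo_depth=0
After op 2 (type): buf='xyzred' undo_depth=2 redo_depth=0
After op 3 (type): buf='xyzredok' undo_depth=3 redo_depth=0
After op 4 (undo): buf='xyzred' undo_depth=2 redo_depth=1
After op 5 (undo): buf='xyz' undo_depth=1 redo_depth=2
After op 6 (undo): buf='(empty)' undo_depth=0 redo_depth=3
After op 7 (type): buf='red' undo_depth=1 redo_depth=0
After op 8 (undo): buf='(empty)' undo_depth=0 redo_depth=1
After op 9 (type): buf='blue' undo_depth=1 redo_depth=0

Answer: blue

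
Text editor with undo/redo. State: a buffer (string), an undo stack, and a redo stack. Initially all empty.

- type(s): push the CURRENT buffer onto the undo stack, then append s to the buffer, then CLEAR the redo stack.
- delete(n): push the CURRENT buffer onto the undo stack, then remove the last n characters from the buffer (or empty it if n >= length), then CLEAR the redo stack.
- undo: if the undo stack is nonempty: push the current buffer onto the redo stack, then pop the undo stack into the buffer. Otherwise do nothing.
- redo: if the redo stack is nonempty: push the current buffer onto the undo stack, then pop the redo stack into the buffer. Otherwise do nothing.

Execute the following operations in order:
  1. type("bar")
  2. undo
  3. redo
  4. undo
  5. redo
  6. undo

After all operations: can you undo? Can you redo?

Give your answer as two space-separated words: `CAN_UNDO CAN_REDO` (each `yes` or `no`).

After op 1 (type): buf='bar' undo_depth=1 redo_depth=0
After op 2 (undo): buf='(empty)' undo_depth=0 redo_depth=1
After op 3 (redo): buf='bar' undo_depth=1 redo_depth=0
After op 4 (undo): buf='(empty)' undo_depth=0 redo_depth=1
After op 5 (redo): buf='bar' undo_depth=1 redo_depth=0
After op 6 (undo): buf='(empty)' undo_depth=0 redo_depth=1

Answer: no yes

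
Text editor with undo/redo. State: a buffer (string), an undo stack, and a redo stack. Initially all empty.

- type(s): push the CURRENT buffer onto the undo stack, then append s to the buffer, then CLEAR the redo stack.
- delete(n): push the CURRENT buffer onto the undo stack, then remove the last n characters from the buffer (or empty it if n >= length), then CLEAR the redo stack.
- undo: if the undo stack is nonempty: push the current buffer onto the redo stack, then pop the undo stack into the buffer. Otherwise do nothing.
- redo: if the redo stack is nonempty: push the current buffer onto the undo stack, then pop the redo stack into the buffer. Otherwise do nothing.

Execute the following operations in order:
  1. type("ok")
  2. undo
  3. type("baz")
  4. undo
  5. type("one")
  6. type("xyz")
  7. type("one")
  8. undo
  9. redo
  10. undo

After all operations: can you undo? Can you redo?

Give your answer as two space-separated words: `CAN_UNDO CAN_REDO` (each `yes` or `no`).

Answer: yes yes

Derivation:
After op 1 (type): buf='ok' undo_depth=1 redo_depth=0
After op 2 (undo): buf='(empty)' undo_depth=0 redo_depth=1
After op 3 (type): buf='baz' undo_depth=1 redo_depth=0
After op 4 (undo): buf='(empty)' undo_depth=0 redo_depth=1
After op 5 (type): buf='one' undo_depth=1 redo_depth=0
After op 6 (type): buf='onexyz' undo_depth=2 redo_depth=0
After op 7 (type): buf='onexyzone' undo_depth=3 redo_depth=0
After op 8 (undo): buf='onexyz' undo_depth=2 redo_depth=1
After op 9 (redo): buf='onexyzone' undo_depth=3 redo_depth=0
After op 10 (undo): buf='onexyz' undo_depth=2 redo_depth=1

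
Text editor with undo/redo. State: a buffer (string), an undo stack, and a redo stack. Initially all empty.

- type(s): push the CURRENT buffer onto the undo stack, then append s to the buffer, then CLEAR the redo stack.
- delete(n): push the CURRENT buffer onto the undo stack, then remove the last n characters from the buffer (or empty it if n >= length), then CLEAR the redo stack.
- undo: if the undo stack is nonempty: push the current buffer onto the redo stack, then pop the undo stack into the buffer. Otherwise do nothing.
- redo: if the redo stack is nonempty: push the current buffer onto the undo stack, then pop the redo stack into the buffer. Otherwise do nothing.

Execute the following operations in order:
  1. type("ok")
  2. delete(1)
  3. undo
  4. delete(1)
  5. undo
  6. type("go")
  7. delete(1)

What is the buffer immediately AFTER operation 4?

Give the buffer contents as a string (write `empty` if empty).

Answer: o

Derivation:
After op 1 (type): buf='ok' undo_depth=1 redo_depth=0
After op 2 (delete): buf='o' undo_depth=2 redo_depth=0
After op 3 (undo): buf='ok' undo_depth=1 redo_depth=1
After op 4 (delete): buf='o' undo_depth=2 redo_depth=0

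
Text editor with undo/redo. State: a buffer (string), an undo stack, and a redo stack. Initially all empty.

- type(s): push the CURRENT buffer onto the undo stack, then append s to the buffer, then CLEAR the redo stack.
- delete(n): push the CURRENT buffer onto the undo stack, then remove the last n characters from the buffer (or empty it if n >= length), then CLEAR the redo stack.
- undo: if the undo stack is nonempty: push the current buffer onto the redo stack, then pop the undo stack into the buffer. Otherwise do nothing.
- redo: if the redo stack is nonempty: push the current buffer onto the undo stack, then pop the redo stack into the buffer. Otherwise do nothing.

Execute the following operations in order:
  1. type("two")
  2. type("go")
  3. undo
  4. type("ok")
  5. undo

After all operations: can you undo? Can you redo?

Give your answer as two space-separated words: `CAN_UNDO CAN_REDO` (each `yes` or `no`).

After op 1 (type): buf='two' undo_depth=1 redo_depth=0
After op 2 (type): buf='twogo' undo_depth=2 redo_depth=0
After op 3 (undo): buf='two' undo_depth=1 redo_depth=1
After op 4 (type): buf='twook' undo_depth=2 redo_depth=0
After op 5 (undo): buf='two' undo_depth=1 redo_depth=1

Answer: yes yes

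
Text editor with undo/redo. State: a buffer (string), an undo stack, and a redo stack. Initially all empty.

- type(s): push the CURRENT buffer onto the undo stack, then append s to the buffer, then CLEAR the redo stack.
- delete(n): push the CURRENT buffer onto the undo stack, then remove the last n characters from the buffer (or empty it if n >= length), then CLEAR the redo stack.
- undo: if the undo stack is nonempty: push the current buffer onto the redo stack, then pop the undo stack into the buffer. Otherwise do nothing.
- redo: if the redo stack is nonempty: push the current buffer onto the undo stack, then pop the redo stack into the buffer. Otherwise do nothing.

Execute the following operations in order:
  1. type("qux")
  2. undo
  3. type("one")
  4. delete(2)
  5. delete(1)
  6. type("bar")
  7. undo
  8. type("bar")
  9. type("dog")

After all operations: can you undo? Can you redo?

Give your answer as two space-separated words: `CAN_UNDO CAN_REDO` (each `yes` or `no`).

After op 1 (type): buf='qux' undo_depth=1 redo_depth=0
After op 2 (undo): buf='(empty)' undo_depth=0 redo_depth=1
After op 3 (type): buf='one' undo_depth=1 redo_depth=0
After op 4 (delete): buf='o' undo_depth=2 redo_depth=0
After op 5 (delete): buf='(empty)' undo_depth=3 redo_depth=0
After op 6 (type): buf='bar' undo_depth=4 redo_depth=0
After op 7 (undo): buf='(empty)' undo_depth=3 redo_depth=1
After op 8 (type): buf='bar' undo_depth=4 redo_depth=0
After op 9 (type): buf='bardog' undo_depth=5 redo_depth=0

Answer: yes no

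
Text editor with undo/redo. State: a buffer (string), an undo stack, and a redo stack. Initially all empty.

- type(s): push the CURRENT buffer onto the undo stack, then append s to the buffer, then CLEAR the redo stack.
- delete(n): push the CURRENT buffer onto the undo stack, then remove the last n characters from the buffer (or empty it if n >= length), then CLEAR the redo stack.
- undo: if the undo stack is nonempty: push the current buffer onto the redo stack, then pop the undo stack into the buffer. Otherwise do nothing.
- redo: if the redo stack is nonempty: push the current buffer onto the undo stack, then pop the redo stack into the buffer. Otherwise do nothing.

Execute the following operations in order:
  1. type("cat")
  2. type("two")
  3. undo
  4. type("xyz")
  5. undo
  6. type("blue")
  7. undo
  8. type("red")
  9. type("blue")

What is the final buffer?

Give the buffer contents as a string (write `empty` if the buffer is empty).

Answer: catredblue

Derivation:
After op 1 (type): buf='cat' undo_depth=1 redo_depth=0
After op 2 (type): buf='cattwo' undo_depth=2 redo_depth=0
After op 3 (undo): buf='cat' undo_depth=1 redo_depth=1
After op 4 (type): buf='catxyz' undo_depth=2 redo_depth=0
After op 5 (undo): buf='cat' undo_depth=1 redo_depth=1
After op 6 (type): buf='catblue' undo_depth=2 redo_depth=0
After op 7 (undo): buf='cat' undo_depth=1 redo_depth=1
After op 8 (type): buf='catred' undo_depth=2 redo_depth=0
After op 9 (type): buf='catredblue' undo_depth=3 redo_depth=0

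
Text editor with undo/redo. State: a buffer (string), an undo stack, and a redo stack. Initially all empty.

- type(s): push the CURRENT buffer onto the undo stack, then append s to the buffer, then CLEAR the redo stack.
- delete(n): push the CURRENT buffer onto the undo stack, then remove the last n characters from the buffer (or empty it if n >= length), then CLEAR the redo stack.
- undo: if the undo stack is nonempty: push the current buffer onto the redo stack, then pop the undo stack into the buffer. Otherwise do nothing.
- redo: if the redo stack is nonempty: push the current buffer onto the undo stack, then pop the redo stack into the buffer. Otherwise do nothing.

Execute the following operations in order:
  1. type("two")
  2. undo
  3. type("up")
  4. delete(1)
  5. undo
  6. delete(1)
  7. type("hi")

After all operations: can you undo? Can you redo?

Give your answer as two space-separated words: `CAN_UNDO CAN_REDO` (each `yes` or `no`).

After op 1 (type): buf='two' undo_depth=1 redo_depth=0
After op 2 (undo): buf='(empty)' undo_depth=0 redo_depth=1
After op 3 (type): buf='up' undo_depth=1 redo_depth=0
After op 4 (delete): buf='u' undo_depth=2 redo_depth=0
After op 5 (undo): buf='up' undo_depth=1 redo_depth=1
After op 6 (delete): buf='u' undo_depth=2 redo_depth=0
After op 7 (type): buf='uhi' undo_depth=3 redo_depth=0

Answer: yes no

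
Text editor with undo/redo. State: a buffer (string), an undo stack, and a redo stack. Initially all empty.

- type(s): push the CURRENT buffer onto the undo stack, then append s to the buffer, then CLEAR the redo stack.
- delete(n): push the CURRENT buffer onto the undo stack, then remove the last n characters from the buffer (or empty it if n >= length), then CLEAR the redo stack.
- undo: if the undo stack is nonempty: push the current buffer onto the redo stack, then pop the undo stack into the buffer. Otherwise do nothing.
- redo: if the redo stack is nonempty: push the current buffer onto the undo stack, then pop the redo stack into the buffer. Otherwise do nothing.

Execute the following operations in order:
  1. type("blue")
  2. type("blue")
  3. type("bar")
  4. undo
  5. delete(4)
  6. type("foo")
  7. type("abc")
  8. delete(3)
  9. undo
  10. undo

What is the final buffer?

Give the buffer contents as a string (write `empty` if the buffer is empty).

Answer: bluefoo

Derivation:
After op 1 (type): buf='blue' undo_depth=1 redo_depth=0
After op 2 (type): buf='blueblue' undo_depth=2 redo_depth=0
After op 3 (type): buf='bluebluebar' undo_depth=3 redo_depth=0
After op 4 (undo): buf='blueblue' undo_depth=2 redo_depth=1
After op 5 (delete): buf='blue' undo_depth=3 redo_depth=0
After op 6 (type): buf='bluefoo' undo_depth=4 redo_depth=0
After op 7 (type): buf='bluefooabc' undo_depth=5 redo_depth=0
After op 8 (delete): buf='bluefoo' undo_depth=6 redo_depth=0
After op 9 (undo): buf='bluefooabc' undo_depth=5 redo_depth=1
After op 10 (undo): buf='bluefoo' undo_depth=4 redo_depth=2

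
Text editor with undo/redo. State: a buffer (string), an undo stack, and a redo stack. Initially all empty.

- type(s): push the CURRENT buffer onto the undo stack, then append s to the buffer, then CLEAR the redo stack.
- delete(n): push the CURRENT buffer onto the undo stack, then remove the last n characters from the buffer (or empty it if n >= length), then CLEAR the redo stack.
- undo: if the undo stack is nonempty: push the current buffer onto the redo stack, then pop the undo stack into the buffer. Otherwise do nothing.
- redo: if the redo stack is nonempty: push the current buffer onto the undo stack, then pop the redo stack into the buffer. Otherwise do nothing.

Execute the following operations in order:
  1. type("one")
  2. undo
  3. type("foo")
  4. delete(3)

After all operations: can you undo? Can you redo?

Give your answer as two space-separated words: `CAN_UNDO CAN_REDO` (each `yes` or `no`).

Answer: yes no

Derivation:
After op 1 (type): buf='one' undo_depth=1 redo_depth=0
After op 2 (undo): buf='(empty)' undo_depth=0 redo_depth=1
After op 3 (type): buf='foo' undo_depth=1 redo_depth=0
After op 4 (delete): buf='(empty)' undo_depth=2 redo_depth=0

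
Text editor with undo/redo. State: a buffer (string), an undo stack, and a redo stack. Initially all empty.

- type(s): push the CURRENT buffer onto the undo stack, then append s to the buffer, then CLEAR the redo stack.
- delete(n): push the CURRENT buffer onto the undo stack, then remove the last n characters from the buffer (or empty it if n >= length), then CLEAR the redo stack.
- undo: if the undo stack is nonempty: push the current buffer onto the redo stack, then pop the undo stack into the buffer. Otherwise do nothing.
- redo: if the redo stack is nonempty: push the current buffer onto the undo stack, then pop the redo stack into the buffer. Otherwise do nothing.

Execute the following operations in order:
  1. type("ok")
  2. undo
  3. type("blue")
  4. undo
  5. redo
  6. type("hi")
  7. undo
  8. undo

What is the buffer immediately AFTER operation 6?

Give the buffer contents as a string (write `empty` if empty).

After op 1 (type): buf='ok' undo_depth=1 redo_depth=0
After op 2 (undo): buf='(empty)' undo_depth=0 redo_depth=1
After op 3 (type): buf='blue' undo_depth=1 redo_depth=0
After op 4 (undo): buf='(empty)' undo_depth=0 redo_depth=1
After op 5 (redo): buf='blue' undo_depth=1 redo_depth=0
After op 6 (type): buf='bluehi' undo_depth=2 redo_depth=0

Answer: bluehi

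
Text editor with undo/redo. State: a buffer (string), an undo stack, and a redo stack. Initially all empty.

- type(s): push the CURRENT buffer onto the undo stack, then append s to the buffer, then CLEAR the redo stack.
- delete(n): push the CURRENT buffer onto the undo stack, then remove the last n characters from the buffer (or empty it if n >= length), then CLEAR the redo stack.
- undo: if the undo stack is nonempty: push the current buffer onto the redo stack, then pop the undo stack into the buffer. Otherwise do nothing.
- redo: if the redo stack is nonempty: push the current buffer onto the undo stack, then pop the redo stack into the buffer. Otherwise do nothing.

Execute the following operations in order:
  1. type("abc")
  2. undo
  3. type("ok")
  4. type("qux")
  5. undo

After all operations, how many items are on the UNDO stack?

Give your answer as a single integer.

Answer: 1

Derivation:
After op 1 (type): buf='abc' undo_depth=1 redo_depth=0
After op 2 (undo): buf='(empty)' undo_depth=0 redo_depth=1
After op 3 (type): buf='ok' undo_depth=1 redo_depth=0
After op 4 (type): buf='okqux' undo_depth=2 redo_depth=0
After op 5 (undo): buf='ok' undo_depth=1 redo_depth=1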